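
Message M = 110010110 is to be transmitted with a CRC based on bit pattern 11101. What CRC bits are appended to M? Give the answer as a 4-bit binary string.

Append 4 zeros: 1100101100000. Divide by 11101 (XOR where the leading bit is 1):
  pos 0: 11001 XOR 11101 = 00100
  pos 2: 10001 XOR 11101 = 01100
  pos 3: 11001 XOR 11101 = 00100
  pos 5: 10000 XOR 11101 = 01101
  pos 6: 11010 XOR 11101 = 00111
  pos 8: 11100 XOR 11101 = 00001
Remainder (last 4 bits) = 0001. This is the CRC / FCS.

0001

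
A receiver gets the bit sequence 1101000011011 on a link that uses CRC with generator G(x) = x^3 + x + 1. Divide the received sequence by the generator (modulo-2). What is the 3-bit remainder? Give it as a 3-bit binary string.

Modulo-2 division of 1101000011011 by 1011:
  pos 0: 1101 XOR 1011 = 0110
  pos 1: 1100 XOR 1011 = 0111
  pos 2: 1110 XOR 1011 = 0101
  pos 3: 1010 XOR 1011 = 0001
  pos 6: 1011 XOR 1011 = 0000
Remainder = 011 (nonzero — an error is detected).

011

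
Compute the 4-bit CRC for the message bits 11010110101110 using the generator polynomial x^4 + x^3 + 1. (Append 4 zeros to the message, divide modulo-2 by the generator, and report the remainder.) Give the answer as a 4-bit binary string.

Append 4 zeros: 110101101011100000. Divide by 11001 (XOR where the leading bit is 1):
  pos 0: 11010 XOR 11001 = 00011
  pos 3: 11110 XOR 11001 = 00111
  pos 5: 11110 XOR 11001 = 00111
  pos 7: 11111 XOR 11001 = 00110
  pos 9: 11010 XOR 11001 = 00011
  pos 12: 11000 XOR 11001 = 00001
Remainder (last 4 bits) = 0010. This is the CRC / FCS.

0010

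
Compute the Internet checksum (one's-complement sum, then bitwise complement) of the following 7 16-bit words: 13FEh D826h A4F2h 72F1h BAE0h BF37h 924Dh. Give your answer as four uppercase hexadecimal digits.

One's-complement addition (fold any carry out of bit 15 back into bit 0):
  0x13FE + 0xD826 = 0x0EC24
  0xEC24 + 0xA4F2 = 0x19116 → wrap carry → 0x9117
  0x9117 + 0x72F1 = 0x10408 → wrap carry → 0x0409
  0x0409 + 0xBAE0 = 0x0BEE9
  0xBEE9 + 0xBF37 = 0x17E20 → wrap carry → 0x7E21
  0x7E21 + 0x924D = 0x1106E → wrap carry → 0x106F
One's-complement sum = 0x106F.
Checksum = ~0x106F & 0xFFFF = 0xEF90.

EF90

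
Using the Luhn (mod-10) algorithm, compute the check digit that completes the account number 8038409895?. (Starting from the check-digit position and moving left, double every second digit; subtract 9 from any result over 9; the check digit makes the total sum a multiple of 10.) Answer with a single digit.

Partial digits right→left: 5 9 8 9 0 4 8 3 0 8
Double every second digit counting from the check-digit position (so the 1st, 3rd, 5th, ... of the partial from the right).
  doubled (with −9 where >9): 1 7 0 7 0 → sum 15
  kept as-is: 9 9 4 3 8 → sum 33
Total = 15 + 33 = 48.
Check digit = (10 − (48 mod 10)) mod 10 = 2.

2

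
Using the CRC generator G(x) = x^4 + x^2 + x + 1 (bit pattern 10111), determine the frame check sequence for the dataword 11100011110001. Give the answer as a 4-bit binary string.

0000

Append 4 zeros: 111000111100010000. Divide by 10111 (XOR where the leading bit is 1):
  pos 0: 11100 XOR 10111 = 01011
  pos 1: 10110 XOR 10111 = 00001
  pos 5: 11111 XOR 10111 = 01000
  pos 6: 10000 XOR 10111 = 00111
  pos 8: 11100 XOR 10111 = 01011
  pos 9: 10111 XOR 10111 = 00000
Remainder (last 4 bits) = 0000. This is the CRC / FCS.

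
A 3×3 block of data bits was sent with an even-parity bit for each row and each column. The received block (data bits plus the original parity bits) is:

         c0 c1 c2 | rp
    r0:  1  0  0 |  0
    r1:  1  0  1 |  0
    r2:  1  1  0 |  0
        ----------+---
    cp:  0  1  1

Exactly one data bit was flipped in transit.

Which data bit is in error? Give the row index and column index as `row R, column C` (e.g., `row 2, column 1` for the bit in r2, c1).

row 0, column 0

Recompute each row's even parity and compare to rp:
  r0: data parity 1, sent rp 0 → mismatch
  r1: data parity 0, sent rp 0 → ok
  r2: data parity 0, sent rp 0 → ok
Recompute each column's even parity and compare to cp:
  c0: data parity 1, sent cp 0 → mismatch
  c1: data parity 1, sent cp 1 → ok
  c2: data parity 1, sent cp 1 → ok
Exactly one row (r0) and one column (c0) fail → the flipped bit is at their intersection.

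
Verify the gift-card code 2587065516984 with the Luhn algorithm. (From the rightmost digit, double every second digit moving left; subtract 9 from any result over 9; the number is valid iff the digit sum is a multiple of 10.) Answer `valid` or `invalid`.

invalid

From the right, keep odd positions and double even positions (subtract 9 from any doubled value over 9):
  doubled (positions 2,4,...): 7 3 1 3 5 1 → sum 20
  kept (positions 1,3,...): 4 9 1 5 0 8 2 → sum 29
Total = 49.
49 mod 10 = 9, so the number is invalid.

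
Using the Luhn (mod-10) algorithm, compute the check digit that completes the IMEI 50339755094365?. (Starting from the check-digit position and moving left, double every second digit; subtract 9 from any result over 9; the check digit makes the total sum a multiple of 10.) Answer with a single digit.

0

Partial digits right→left: 5 6 3 4 9 0 5 5 7 9 3 3 0 5
Double every second digit counting from the check-digit position (so the 1st, 3rd, 5th, ... of the partial from the right).
  doubled (with −9 where >9): 1 6 9 1 5 6 0 → sum 28
  kept as-is: 6 4 0 5 9 3 5 → sum 32
Total = 28 + 32 = 60.
Check digit = (10 − (60 mod 10)) mod 10 = 0.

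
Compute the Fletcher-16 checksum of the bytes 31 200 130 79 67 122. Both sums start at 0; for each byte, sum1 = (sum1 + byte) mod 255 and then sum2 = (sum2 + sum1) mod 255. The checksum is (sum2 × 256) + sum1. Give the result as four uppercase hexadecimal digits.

9F77

Running sums (mod 255):
  after byte 0 (31): sum1=31, sum2=31
  after byte 1 (200): sum1=231, sum2=7
  after byte 2 (130): sum1=106, sum2=113
  after byte 3 (79): sum1=185, sum2=43
  after byte 4 (67): sum1=252, sum2=40
  after byte 5 (122): sum1=119, sum2=159
Checksum = sum2·256 + sum1 = 159·256 + 119 = 40823 = 0x9F77.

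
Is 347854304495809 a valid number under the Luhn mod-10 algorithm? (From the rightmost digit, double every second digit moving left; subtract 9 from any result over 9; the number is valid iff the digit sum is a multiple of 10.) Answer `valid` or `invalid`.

From the right, keep odd positions and double even positions (subtract 9 from any doubled value over 9):
  doubled (positions 2,4,...): 0 1 8 0 8 7 8 → sum 32
  kept (positions 1,3,...): 9 8 9 4 3 5 7 3 → sum 48
Total = 80.
80 mod 10 = 0, so the number is valid.

valid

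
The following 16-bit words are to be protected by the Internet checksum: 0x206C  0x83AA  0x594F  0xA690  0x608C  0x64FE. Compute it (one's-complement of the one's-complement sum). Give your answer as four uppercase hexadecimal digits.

One's-complement addition (fold any carry out of bit 15 back into bit 0):
  0x206C + 0x83AA = 0x0A416
  0xA416 + 0x594F = 0x0FD65
  0xFD65 + 0xA690 = 0x1A3F5 → wrap carry → 0xA3F6
  0xA3F6 + 0x608C = 0x10482 → wrap carry → 0x0483
  0x0483 + 0x64FE = 0x06981
One's-complement sum = 0x6981.
Checksum = ~0x6981 & 0xFFFF = 0x967E.

967E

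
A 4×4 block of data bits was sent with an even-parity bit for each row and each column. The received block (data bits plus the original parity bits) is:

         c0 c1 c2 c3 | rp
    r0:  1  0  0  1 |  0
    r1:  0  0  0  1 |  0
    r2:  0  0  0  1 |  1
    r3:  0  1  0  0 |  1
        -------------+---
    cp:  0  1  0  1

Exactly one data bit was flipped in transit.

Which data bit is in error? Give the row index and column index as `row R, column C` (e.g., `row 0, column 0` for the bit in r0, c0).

row 1, column 0

Recompute each row's even parity and compare to rp:
  r0: data parity 0, sent rp 0 → ok
  r1: data parity 1, sent rp 0 → mismatch
  r2: data parity 1, sent rp 1 → ok
  r3: data parity 1, sent rp 1 → ok
Recompute each column's even parity and compare to cp:
  c0: data parity 1, sent cp 0 → mismatch
  c1: data parity 1, sent cp 1 → ok
  c2: data parity 0, sent cp 0 → ok
  c3: data parity 1, sent cp 1 → ok
Exactly one row (r1) and one column (c0) fail → the flipped bit is at their intersection.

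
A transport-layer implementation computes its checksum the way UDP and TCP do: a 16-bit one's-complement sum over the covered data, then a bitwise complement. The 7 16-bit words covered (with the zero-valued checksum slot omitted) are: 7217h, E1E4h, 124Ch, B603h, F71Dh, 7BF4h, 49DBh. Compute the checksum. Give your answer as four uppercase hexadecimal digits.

26C6

One's-complement addition (fold any carry out of bit 15 back into bit 0):
  0x7217 + 0xE1E4 = 0x153FB → wrap carry → 0x53FC
  0x53FC + 0x124C = 0x06648
  0x6648 + 0xB603 = 0x11C4B → wrap carry → 0x1C4C
  0x1C4C + 0xF71D = 0x11369 → wrap carry → 0x136A
  0x136A + 0x7BF4 = 0x08F5E
  0x8F5E + 0x49DB = 0x0D939
One's-complement sum = 0xD939.
Checksum = ~0xD939 & 0xFFFF = 0x26C6.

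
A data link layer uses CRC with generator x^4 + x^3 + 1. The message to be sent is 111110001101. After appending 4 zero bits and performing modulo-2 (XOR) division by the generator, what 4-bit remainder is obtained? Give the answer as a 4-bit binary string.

0100

Append 4 zeros: 1111100011010000. Divide by 11001 (XOR where the leading bit is 1):
  pos 0: 11111 XOR 11001 = 00110
  pos 2: 11000 XOR 11001 = 00001
  pos 6: 10110 XOR 11001 = 01111
  pos 7: 11111 XOR 11001 = 00110
  pos 9: 11000 XOR 11001 = 00001
Remainder (last 4 bits) = 0100. This is the CRC / FCS.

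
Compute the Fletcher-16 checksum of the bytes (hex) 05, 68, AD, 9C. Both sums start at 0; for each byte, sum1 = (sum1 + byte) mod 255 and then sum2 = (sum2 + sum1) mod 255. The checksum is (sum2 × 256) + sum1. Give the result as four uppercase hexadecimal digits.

Running sums (mod 255):
  after byte 0 (05): sum1=5, sum2=5
  after byte 1 (68): sum1=109, sum2=114
  after byte 2 (AD): sum1=27, sum2=141
  after byte 3 (9C): sum1=183, sum2=69
Checksum = sum2·256 + sum1 = 69·256 + 183 = 17847 = 0x45B7.

45B7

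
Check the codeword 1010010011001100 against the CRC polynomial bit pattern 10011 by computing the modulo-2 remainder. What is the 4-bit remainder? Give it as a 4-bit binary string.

Modulo-2 division of 1010010011001100 by 10011:
  pos 0: 10100 XOR 10011 = 00111
  pos 2: 11110 XOR 10011 = 01101
  pos 3: 11010 XOR 10011 = 01001
  pos 4: 10011 XOR 10011 = 00000
  pos 9: 10011 XOR 10011 = 00000
Remainder = 0000 (zero — the frame passes the CRC check).

0000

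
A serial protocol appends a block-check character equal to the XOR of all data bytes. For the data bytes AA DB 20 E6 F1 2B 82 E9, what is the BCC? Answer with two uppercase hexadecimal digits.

06

XOR the bytes together:
  start with 0xAA
  0xAA ⊕ 0xDB = 0x71
  0x71 ⊕ 0x20 = 0x51
  0x51 ⊕ 0xE6 = 0xB7
  0xB7 ⊕ 0xF1 = 0x46
  0x46 ⊕ 0x2B = 0x6D
  0x6D ⊕ 0x82 = 0xEF
  0xEF ⊕ 0xE9 = 0x06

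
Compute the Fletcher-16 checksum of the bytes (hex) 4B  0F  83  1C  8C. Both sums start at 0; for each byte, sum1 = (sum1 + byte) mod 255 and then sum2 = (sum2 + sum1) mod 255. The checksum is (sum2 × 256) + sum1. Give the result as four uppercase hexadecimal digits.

0486

Running sums (mod 255):
  after byte 0 (4B): sum1=75, sum2=75
  after byte 1 (0F): sum1=90, sum2=165
  after byte 2 (83): sum1=221, sum2=131
  after byte 3 (1C): sum1=249, sum2=125
  after byte 4 (8C): sum1=134, sum2=4
Checksum = sum2·256 + sum1 = 4·256 + 134 = 1158 = 0x0486.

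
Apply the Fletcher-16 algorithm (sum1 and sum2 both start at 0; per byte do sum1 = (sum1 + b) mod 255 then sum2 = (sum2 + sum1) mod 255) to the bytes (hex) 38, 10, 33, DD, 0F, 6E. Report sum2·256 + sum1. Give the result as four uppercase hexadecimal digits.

94D6

Running sums (mod 255):
  after byte 0 (38): sum1=56, sum2=56
  after byte 1 (10): sum1=72, sum2=128
  after byte 2 (33): sum1=123, sum2=251
  after byte 3 (DD): sum1=89, sum2=85
  after byte 4 (0F): sum1=104, sum2=189
  after byte 5 (6E): sum1=214, sum2=148
Checksum = sum2·256 + sum1 = 148·256 + 214 = 38102 = 0x94D6.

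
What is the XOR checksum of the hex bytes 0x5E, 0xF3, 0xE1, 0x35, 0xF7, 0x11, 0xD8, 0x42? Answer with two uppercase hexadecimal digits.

05

XOR the bytes together:
  start with 0x5E
  0x5E ⊕ 0xF3 = 0xAD
  0xAD ⊕ 0xE1 = 0x4C
  0x4C ⊕ 0x35 = 0x79
  0x79 ⊕ 0xF7 = 0x8E
  0x8E ⊕ 0x11 = 0x9F
  0x9F ⊕ 0xD8 = 0x47
  0x47 ⊕ 0x42 = 0x05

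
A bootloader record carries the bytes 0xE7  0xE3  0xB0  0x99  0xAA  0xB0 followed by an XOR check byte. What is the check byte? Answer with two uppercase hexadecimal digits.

37

XOR the bytes together:
  start with 0xE7
  0xE7 ⊕ 0xE3 = 0x04
  0x04 ⊕ 0xB0 = 0xB4
  0xB4 ⊕ 0x99 = 0x2D
  0x2D ⊕ 0xAA = 0x87
  0x87 ⊕ 0xB0 = 0x37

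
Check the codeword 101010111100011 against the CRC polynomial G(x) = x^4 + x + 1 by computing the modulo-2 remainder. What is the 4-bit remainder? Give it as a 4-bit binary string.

Modulo-2 division of 101010111100011 by 10011:
  pos 0: 10101 XOR 10011 = 00110
  pos 2: 11001 XOR 10011 = 01010
  pos 3: 10101 XOR 10011 = 00110
  pos 5: 11011 XOR 10011 = 01000
  pos 6: 10000 XOR 10011 = 00011
  pos 9: 11001 XOR 10011 = 01010
  pos 10: 10101 XOR 10011 = 00110
Remainder = 0110 (nonzero — an error is detected).

0110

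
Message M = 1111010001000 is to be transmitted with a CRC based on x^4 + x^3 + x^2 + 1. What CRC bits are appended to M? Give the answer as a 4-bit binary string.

Append 4 zeros: 11110100010000000. Divide by 11101 (XOR where the leading bit is 1):
  pos 0: 11110 XOR 11101 = 00011
  pos 3: 11100 XOR 11101 = 00001
  pos 7: 10100 XOR 11101 = 01001
  pos 8: 10010 XOR 11101 = 01111
  pos 9: 11110 XOR 11101 = 00011
  pos 12: 11000 XOR 11101 = 00101
Remainder (last 4 bits) = 0101. This is the CRC / FCS.

0101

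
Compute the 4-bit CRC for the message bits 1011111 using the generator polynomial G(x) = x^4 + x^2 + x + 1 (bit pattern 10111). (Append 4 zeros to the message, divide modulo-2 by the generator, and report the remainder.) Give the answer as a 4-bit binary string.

Append 4 zeros: 10111110000. Divide by 10111 (XOR where the leading bit is 1):
  pos 0: 10111 XOR 10111 = 00000
  pos 5: 11000 XOR 10111 = 01111
  pos 6: 11110 XOR 10111 = 01001
Remainder (last 4 bits) = 1001. This is the CRC / FCS.

1001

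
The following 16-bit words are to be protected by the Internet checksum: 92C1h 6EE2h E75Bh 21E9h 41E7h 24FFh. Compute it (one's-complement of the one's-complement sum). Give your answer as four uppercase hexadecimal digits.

One's-complement addition (fold any carry out of bit 15 back into bit 0):
  0x92C1 + 0x6EE2 = 0x101A3 → wrap carry → 0x01A4
  0x01A4 + 0xE75B = 0x0E8FF
  0xE8FF + 0x21E9 = 0x10AE8 → wrap carry → 0x0AE9
  0x0AE9 + 0x41E7 = 0x04CD0
  0x4CD0 + 0x24FF = 0x071CF
One's-complement sum = 0x71CF.
Checksum = ~0x71CF & 0xFFFF = 0x8E30.

8E30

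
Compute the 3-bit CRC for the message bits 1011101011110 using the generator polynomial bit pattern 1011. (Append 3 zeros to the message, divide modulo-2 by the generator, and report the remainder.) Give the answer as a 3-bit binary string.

Append 3 zeros: 1011101011110000. Divide by 1011 (XOR where the leading bit is 1):
  pos 0: 1011 XOR 1011 = 0000
  pos 4: 1010 XOR 1011 = 0001
  pos 7: 1111 XOR 1011 = 0100
  pos 8: 1001 XOR 1011 = 0010
  pos 10: 1000 XOR 1011 = 0011
  pos 12: 1100 XOR 1011 = 0111
Remainder (last 3 bits) = 111. This is the CRC / FCS.

111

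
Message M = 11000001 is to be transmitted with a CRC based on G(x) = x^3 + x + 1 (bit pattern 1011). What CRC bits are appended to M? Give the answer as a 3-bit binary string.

100

Append 3 zeros: 11000001000. Divide by 1011 (XOR where the leading bit is 1):
  pos 0: 1100 XOR 1011 = 0111
  pos 1: 1110 XOR 1011 = 0101
  pos 2: 1010 XOR 1011 = 0001
  pos 5: 1010 XOR 1011 = 0001
Remainder (last 3 bits) = 100. This is the CRC / FCS.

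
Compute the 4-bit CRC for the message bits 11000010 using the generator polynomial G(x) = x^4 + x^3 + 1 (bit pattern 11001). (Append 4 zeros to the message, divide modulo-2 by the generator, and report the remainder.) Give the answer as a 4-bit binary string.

Append 4 zeros: 110000100000. Divide by 11001 (XOR where the leading bit is 1):
  pos 0: 11000 XOR 11001 = 00001
  pos 4: 10100 XOR 11001 = 01101
  pos 5: 11010 XOR 11001 = 00011
Remainder (last 4 bits) = 1100. This is the CRC / FCS.

1100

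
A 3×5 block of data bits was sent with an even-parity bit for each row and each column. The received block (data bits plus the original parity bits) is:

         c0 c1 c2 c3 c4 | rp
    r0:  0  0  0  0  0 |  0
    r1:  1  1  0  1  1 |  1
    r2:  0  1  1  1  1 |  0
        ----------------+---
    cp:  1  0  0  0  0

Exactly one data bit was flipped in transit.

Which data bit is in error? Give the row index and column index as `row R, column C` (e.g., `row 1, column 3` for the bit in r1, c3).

Recompute each row's even parity and compare to rp:
  r0: data parity 0, sent rp 0 → ok
  r1: data parity 0, sent rp 1 → mismatch
  r2: data parity 0, sent rp 0 → ok
Recompute each column's even parity and compare to cp:
  c0: data parity 1, sent cp 1 → ok
  c1: data parity 0, sent cp 0 → ok
  c2: data parity 1, sent cp 0 → mismatch
  c3: data parity 0, sent cp 0 → ok
  c4: data parity 0, sent cp 0 → ok
Exactly one row (r1) and one column (c2) fail → the flipped bit is at their intersection.

row 1, column 2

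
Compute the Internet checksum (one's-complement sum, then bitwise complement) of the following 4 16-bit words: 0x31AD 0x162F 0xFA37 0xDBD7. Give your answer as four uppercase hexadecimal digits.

One's-complement addition (fold any carry out of bit 15 back into bit 0):
  0x31AD + 0x162F = 0x047DC
  0x47DC + 0xFA37 = 0x14213 → wrap carry → 0x4214
  0x4214 + 0xDBD7 = 0x11DEB → wrap carry → 0x1DEC
One's-complement sum = 0x1DEC.
Checksum = ~0x1DEC & 0xFFFF = 0xE213.

E213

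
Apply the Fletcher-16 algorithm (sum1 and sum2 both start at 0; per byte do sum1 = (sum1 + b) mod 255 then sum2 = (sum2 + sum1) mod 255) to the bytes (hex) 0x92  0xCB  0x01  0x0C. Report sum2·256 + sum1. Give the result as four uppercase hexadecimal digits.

BB6B

Running sums (mod 255):
  after byte 0 (0x92): sum1=146, sum2=146
  after byte 1 (0xCB): sum1=94, sum2=240
  after byte 2 (0x01): sum1=95, sum2=80
  after byte 3 (0x0C): sum1=107, sum2=187
Checksum = sum2·256 + sum1 = 187·256 + 107 = 47979 = 0xBB6B.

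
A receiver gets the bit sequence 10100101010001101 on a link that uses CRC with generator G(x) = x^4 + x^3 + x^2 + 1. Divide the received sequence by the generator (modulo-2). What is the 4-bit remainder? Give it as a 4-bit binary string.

0000

Modulo-2 division of 10100101010001101 by 11101:
  pos 0: 10100 XOR 11101 = 01001
  pos 1: 10011 XOR 11101 = 01110
  pos 2: 11100 XOR 11101 = 00001
  pos 6: 11010 XOR 11101 = 00111
  pos 8: 11100 XOR 11101 = 00001
  pos 12: 11101 XOR 11101 = 00000
Remainder = 0000 (zero — the frame passes the CRC check).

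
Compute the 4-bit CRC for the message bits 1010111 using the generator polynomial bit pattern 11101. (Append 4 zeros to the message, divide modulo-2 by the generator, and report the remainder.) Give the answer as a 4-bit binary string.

Append 4 zeros: 10101110000. Divide by 11101 (XOR where the leading bit is 1):
  pos 0: 10101 XOR 11101 = 01000
  pos 1: 10001 XOR 11101 = 01100
  pos 2: 11001 XOR 11101 = 00100
  pos 4: 10000 XOR 11101 = 01101
  pos 5: 11010 XOR 11101 = 00111
Remainder (last 4 bits) = 1110. This is the CRC / FCS.

1110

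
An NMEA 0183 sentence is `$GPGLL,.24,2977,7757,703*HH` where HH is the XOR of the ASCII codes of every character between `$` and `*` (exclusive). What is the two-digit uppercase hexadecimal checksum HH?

45

XOR the ASCII codes of the payload characters:
  'G' = 0x47 → acc = 0x47
  'P' = 0x50 → acc = 0x17
  'G' = 0x47 → acc = 0x50
  'L' = 0x4C → acc = 0x1C
  'L' = 0x4C → acc = 0x50
  ',' = 0x2C → acc = 0x7C
  '.' = 0x2E → acc = 0x52
  '2' = 0x32 → acc = 0x60
  '4' = 0x34 → acc = 0x54
  ',' = 0x2C → acc = 0x78
  '2' = 0x32 → acc = 0x4A
  '9' = 0x39 → acc = 0x73
  '7' = 0x37 → acc = 0x44
  '7' = 0x37 → acc = 0x73
  ',' = 0x2C → acc = 0x5F
  '7' = 0x37 → acc = 0x68
  '7' = 0x37 → acc = 0x5F
  '5' = 0x35 → acc = 0x6A
  '7' = 0x37 → acc = 0x5D
  ',' = 0x2C → acc = 0x71
  '7' = 0x37 → acc = 0x46
  '0' = 0x30 → acc = 0x76
  '3' = 0x33 → acc = 0x45
Checksum = 0x45.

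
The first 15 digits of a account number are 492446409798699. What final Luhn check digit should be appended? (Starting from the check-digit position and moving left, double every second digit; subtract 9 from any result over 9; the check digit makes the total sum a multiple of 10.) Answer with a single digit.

Partial digits right→left: 9 9 6 8 9 7 9 0 4 6 4 4 2 9 4
Double every second digit counting from the check-digit position (so the 1st, 3rd, 5th, ... of the partial from the right).
  doubled (with −9 where >9): 9 3 9 9 8 8 4 8 → sum 58
  kept as-is: 9 8 7 0 6 4 9 → sum 43
Total = 58 + 43 = 101.
Check digit = (10 − (101 mod 10)) mod 10 = 9.

9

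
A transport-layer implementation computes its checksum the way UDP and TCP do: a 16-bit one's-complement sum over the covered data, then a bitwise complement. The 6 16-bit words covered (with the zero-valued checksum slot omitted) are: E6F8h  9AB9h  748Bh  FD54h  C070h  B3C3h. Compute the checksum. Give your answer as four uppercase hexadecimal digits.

9838

One's-complement addition (fold any carry out of bit 15 back into bit 0):
  0xE6F8 + 0x9AB9 = 0x181B1 → wrap carry → 0x81B2
  0x81B2 + 0x748B = 0x0F63D
  0xF63D + 0xFD54 = 0x1F391 → wrap carry → 0xF392
  0xF392 + 0xC070 = 0x1B402 → wrap carry → 0xB403
  0xB403 + 0xB3C3 = 0x167C6 → wrap carry → 0x67C7
One's-complement sum = 0x67C7.
Checksum = ~0x67C7 & 0xFFFF = 0x9838.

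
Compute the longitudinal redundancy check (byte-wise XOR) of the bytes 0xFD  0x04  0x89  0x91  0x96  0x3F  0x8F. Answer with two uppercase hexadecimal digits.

C7

XOR the bytes together:
  start with 0xFD
  0xFD ⊕ 0x04 = 0xF9
  0xF9 ⊕ 0x89 = 0x70
  0x70 ⊕ 0x91 = 0xE1
  0xE1 ⊕ 0x96 = 0x77
  0x77 ⊕ 0x3F = 0x48
  0x48 ⊕ 0x8F = 0xC7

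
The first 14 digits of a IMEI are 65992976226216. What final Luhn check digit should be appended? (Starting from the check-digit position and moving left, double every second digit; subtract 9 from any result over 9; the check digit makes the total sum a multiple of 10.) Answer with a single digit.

Partial digits right→left: 6 1 2 6 2 2 6 7 9 2 9 9 5 6
Double every second digit counting from the check-digit position (so the 1st, 3rd, 5th, ... of the partial from the right).
  doubled (with −9 where >9): 3 4 4 3 9 9 1 → sum 33
  kept as-is: 1 6 2 7 2 9 6 → sum 33
Total = 33 + 33 = 66.
Check digit = (10 − (66 mod 10)) mod 10 = 4.

4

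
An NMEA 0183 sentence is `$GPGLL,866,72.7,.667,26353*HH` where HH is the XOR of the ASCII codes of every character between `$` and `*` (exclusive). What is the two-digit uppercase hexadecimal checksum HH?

XOR the ASCII codes of the payload characters:
  'G' = 0x47 → acc = 0x47
  'P' = 0x50 → acc = 0x17
  'G' = 0x47 → acc = 0x50
  'L' = 0x4C → acc = 0x1C
  'L' = 0x4C → acc = 0x50
  ',' = 0x2C → acc = 0x7C
  '8' = 0x38 → acc = 0x44
  '6' = 0x36 → acc = 0x72
  '6' = 0x36 → acc = 0x44
  ',' = 0x2C → acc = 0x68
  '7' = 0x37 → acc = 0x5F
  '2' = 0x32 → acc = 0x6D
  '.' = 0x2E → acc = 0x43
  '7' = 0x37 → acc = 0x74
  ',' = 0x2C → acc = 0x58
  '.' = 0x2E → acc = 0x76
  '6' = 0x36 → acc = 0x40
  '6' = 0x36 → acc = 0x76
  '7' = 0x37 → acc = 0x41
  ',' = 0x2C → acc = 0x6D
  '2' = 0x32 → acc = 0x5F
  '6' = 0x36 → acc = 0x69
  '3' = 0x33 → acc = 0x5A
  '5' = 0x35 → acc = 0x6F
  '3' = 0x33 → acc = 0x5C
Checksum = 0x5C.

5C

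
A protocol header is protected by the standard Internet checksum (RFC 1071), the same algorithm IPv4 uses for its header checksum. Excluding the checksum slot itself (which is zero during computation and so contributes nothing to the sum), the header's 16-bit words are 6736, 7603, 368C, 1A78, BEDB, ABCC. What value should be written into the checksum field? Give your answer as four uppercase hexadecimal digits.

6719

One's-complement addition (fold any carry out of bit 15 back into bit 0):
  0x6736 + 0x7603 = 0x0DD39
  0xDD39 + 0x368C = 0x113C5 → wrap carry → 0x13C6
  0x13C6 + 0x1A78 = 0x02E3E
  0x2E3E + 0xBEDB = 0x0ED19
  0xED19 + 0xABCC = 0x198E5 → wrap carry → 0x98E6
One's-complement sum = 0x98E6.
Checksum = ~0x98E6 & 0xFFFF = 0x6719.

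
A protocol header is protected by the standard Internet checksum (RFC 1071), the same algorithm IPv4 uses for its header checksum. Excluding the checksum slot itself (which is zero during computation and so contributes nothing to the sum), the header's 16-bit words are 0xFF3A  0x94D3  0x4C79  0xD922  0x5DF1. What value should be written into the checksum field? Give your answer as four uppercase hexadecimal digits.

One's-complement addition (fold any carry out of bit 15 back into bit 0):
  0xFF3A + 0x94D3 = 0x1940D → wrap carry → 0x940E
  0x940E + 0x4C79 = 0x0E087
  0xE087 + 0xD922 = 0x1B9A9 → wrap carry → 0xB9AA
  0xB9AA + 0x5DF1 = 0x1179B → wrap carry → 0x179C
One's-complement sum = 0x179C.
Checksum = ~0x179C & 0xFFFF = 0xE863.

E863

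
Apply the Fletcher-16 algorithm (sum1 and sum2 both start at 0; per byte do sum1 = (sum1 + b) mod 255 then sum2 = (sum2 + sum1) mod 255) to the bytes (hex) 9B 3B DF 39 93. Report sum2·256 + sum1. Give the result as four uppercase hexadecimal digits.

Running sums (mod 255):
  after byte 0 (9B): sum1=155, sum2=155
  after byte 1 (3B): sum1=214, sum2=114
  after byte 2 (DF): sum1=182, sum2=41
  after byte 3 (39): sum1=239, sum2=25
  after byte 4 (93): sum1=131, sum2=156
Checksum = sum2·256 + sum1 = 156·256 + 131 = 40067 = 0x9C83.

9C83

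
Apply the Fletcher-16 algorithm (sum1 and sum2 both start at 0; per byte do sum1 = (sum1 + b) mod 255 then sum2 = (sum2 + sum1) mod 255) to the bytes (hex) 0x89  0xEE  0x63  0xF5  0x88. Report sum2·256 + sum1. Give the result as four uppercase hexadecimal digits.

Running sums (mod 255):
  after byte 0 (0x89): sum1=137, sum2=137
  after byte 1 (0xEE): sum1=120, sum2=2
  after byte 2 (0x63): sum1=219, sum2=221
  after byte 3 (0xF5): sum1=209, sum2=175
  after byte 4 (0x88): sum1=90, sum2=10
Checksum = sum2·256 + sum1 = 10·256 + 90 = 2650 = 0x0A5A.

0A5A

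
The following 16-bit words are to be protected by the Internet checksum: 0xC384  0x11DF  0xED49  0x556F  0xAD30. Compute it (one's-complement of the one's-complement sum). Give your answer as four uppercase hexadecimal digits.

One's-complement addition (fold any carry out of bit 15 back into bit 0):
  0xC384 + 0x11DF = 0x0D563
  0xD563 + 0xED49 = 0x1C2AC → wrap carry → 0xC2AD
  0xC2AD + 0x556F = 0x1181C → wrap carry → 0x181D
  0x181D + 0xAD30 = 0x0C54D
One's-complement sum = 0xC54D.
Checksum = ~0xC54D & 0xFFFF = 0x3AB2.

3AB2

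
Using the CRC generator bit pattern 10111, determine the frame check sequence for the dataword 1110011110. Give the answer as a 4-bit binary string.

Append 4 zeros: 11100111100000. Divide by 10111 (XOR where the leading bit is 1):
  pos 0: 11100 XOR 10111 = 01011
  pos 1: 10111 XOR 10111 = 00000
  pos 6: 11100 XOR 10111 = 01011
  pos 7: 10110 XOR 10111 = 00001
Remainder (last 4 bits) = 0100. This is the CRC / FCS.

0100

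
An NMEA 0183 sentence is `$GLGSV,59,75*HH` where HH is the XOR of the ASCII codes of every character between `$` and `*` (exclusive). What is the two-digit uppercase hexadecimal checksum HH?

XOR the ASCII codes of the payload characters:
  'G' = 0x47 → acc = 0x47
  'L' = 0x4C → acc = 0x0B
  'G' = 0x47 → acc = 0x4C
  'S' = 0x53 → acc = 0x1F
  'V' = 0x56 → acc = 0x49
  ',' = 0x2C → acc = 0x65
  '5' = 0x35 → acc = 0x50
  '9' = 0x39 → acc = 0x69
  ',' = 0x2C → acc = 0x45
  '7' = 0x37 → acc = 0x72
  '5' = 0x35 → acc = 0x47
Checksum = 0x47.

47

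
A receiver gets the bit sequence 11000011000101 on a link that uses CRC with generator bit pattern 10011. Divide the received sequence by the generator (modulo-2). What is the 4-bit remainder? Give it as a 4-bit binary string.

Modulo-2 division of 11000011000101 by 10011:
  pos 0: 11000 XOR 10011 = 01011
  pos 1: 10110 XOR 10011 = 00101
  pos 3: 10111 XOR 10011 = 00100
  pos 5: 10000 XOR 10011 = 00011
  pos 8: 11010 XOR 10011 = 01001
  pos 9: 10011 XOR 10011 = 00000
Remainder = 0000 (zero — the frame passes the CRC check).

0000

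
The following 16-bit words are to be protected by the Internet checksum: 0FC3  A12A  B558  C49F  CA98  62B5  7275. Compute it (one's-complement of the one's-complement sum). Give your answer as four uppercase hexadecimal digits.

3556

One's-complement addition (fold any carry out of bit 15 back into bit 0):
  0x0FC3 + 0xA12A = 0x0B0ED
  0xB0ED + 0xB558 = 0x16645 → wrap carry → 0x6646
  0x6646 + 0xC49F = 0x12AE5 → wrap carry → 0x2AE6
  0x2AE6 + 0xCA98 = 0x0F57E
  0xF57E + 0x62B5 = 0x15833 → wrap carry → 0x5834
  0x5834 + 0x7275 = 0x0CAA9
One's-complement sum = 0xCAA9.
Checksum = ~0xCAA9 & 0xFFFF = 0x3556.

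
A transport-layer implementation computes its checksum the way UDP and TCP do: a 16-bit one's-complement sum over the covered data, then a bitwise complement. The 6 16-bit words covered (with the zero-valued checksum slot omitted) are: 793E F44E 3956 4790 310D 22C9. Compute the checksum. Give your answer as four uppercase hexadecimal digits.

BDB5

One's-complement addition (fold any carry out of bit 15 back into bit 0):
  0x793E + 0xF44E = 0x16D8C → wrap carry → 0x6D8D
  0x6D8D + 0x3956 = 0x0A6E3
  0xA6E3 + 0x4790 = 0x0EE73
  0xEE73 + 0x310D = 0x11F80 → wrap carry → 0x1F81
  0x1F81 + 0x22C9 = 0x0424A
One's-complement sum = 0x424A.
Checksum = ~0x424A & 0xFFFF = 0xBDB5.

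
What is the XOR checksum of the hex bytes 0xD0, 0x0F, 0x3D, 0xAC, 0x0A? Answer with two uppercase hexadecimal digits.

44

XOR the bytes together:
  start with 0xD0
  0xD0 ⊕ 0x0F = 0xDF
  0xDF ⊕ 0x3D = 0xE2
  0xE2 ⊕ 0xAC = 0x4E
  0x4E ⊕ 0x0A = 0x44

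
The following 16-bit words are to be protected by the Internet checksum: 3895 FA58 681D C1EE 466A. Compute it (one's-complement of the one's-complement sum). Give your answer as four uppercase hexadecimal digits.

5C9B

One's-complement addition (fold any carry out of bit 15 back into bit 0):
  0x3895 + 0xFA58 = 0x132ED → wrap carry → 0x32EE
  0x32EE + 0x681D = 0x09B0B
  0x9B0B + 0xC1EE = 0x15CF9 → wrap carry → 0x5CFA
  0x5CFA + 0x466A = 0x0A364
One's-complement sum = 0xA364.
Checksum = ~0xA364 & 0xFFFF = 0x5C9B.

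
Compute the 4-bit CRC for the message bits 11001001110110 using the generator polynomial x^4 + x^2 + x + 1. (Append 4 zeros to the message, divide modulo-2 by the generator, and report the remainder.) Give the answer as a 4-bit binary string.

Append 4 zeros: 110010011101100000. Divide by 10111 (XOR where the leading bit is 1):
  pos 0: 11001 XOR 10111 = 01110
  pos 1: 11100 XOR 10111 = 01011
  pos 2: 10110 XOR 10111 = 00001
  pos 6: 11110 XOR 10111 = 01001
  pos 7: 10011 XOR 10111 = 00100
  pos 9: 10010 XOR 10111 = 00101
  pos 11: 10100 XOR 10111 = 00011
Remainder (last 4 bits) = 1100. This is the CRC / FCS.

1100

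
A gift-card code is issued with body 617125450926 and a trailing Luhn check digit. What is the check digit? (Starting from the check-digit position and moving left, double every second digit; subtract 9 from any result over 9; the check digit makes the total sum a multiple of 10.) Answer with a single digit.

1

Partial digits right→left: 6 2 9 0 5 4 5 2 1 7 1 6
Double every second digit counting from the check-digit position (so the 1st, 3rd, 5th, ... of the partial from the right).
  doubled (with −9 where >9): 3 9 1 1 2 2 → sum 18
  kept as-is: 2 0 4 2 7 6 → sum 21
Total = 18 + 21 = 39.
Check digit = (10 − (39 mod 10)) mod 10 = 1.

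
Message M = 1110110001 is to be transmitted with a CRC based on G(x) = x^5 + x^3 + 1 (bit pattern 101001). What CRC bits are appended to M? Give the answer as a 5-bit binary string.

Append 5 zeros: 111011000100000. Divide by 101001 (XOR where the leading bit is 1):
  pos 0: 111011 XOR 101001 = 010010
  pos 1: 100100 XOR 101001 = 001101
  pos 3: 110100 XOR 101001 = 011101
  pos 4: 111011 XOR 101001 = 010010
  pos 5: 100100 XOR 101001 = 001101
  pos 7: 110100 XOR 101001 = 011101
  pos 8: 111010 XOR 101001 = 010011
  pos 9: 100110 XOR 101001 = 001111
Remainder (last 5 bits) = 01111. This is the CRC / FCS.

01111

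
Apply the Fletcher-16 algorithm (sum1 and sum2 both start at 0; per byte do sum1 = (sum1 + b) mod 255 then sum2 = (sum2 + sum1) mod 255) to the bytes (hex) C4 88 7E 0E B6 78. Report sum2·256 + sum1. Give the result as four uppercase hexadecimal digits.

5109

Running sums (mod 255):
  after byte 0 (C4): sum1=196, sum2=196
  after byte 1 (88): sum1=77, sum2=18
  after byte 2 (7E): sum1=203, sum2=221
  after byte 3 (0E): sum1=217, sum2=183
  after byte 4 (B6): sum1=144, sum2=72
  after byte 5 (78): sum1=9, sum2=81
Checksum = sum2·256 + sum1 = 81·256 + 9 = 20745 = 0x5109.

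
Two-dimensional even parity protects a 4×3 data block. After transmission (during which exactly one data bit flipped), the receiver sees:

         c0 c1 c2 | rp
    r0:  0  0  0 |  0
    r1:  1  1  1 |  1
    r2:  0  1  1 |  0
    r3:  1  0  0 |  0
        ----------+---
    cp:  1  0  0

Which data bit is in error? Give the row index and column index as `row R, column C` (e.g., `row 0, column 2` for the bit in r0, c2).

Recompute each row's even parity and compare to rp:
  r0: data parity 0, sent rp 0 → ok
  r1: data parity 1, sent rp 1 → ok
  r2: data parity 0, sent rp 0 → ok
  r3: data parity 1, sent rp 0 → mismatch
Recompute each column's even parity and compare to cp:
  c0: data parity 0, sent cp 1 → mismatch
  c1: data parity 0, sent cp 0 → ok
  c2: data parity 0, sent cp 0 → ok
Exactly one row (r3) and one column (c0) fail → the flipped bit is at their intersection.

row 3, column 0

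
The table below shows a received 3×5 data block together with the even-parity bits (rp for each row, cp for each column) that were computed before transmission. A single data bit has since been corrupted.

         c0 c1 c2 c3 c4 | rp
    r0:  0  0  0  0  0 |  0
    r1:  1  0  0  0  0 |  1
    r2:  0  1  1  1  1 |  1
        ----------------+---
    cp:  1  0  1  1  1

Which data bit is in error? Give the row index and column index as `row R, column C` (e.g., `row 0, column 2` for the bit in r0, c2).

Recompute each row's even parity and compare to rp:
  r0: data parity 0, sent rp 0 → ok
  r1: data parity 1, sent rp 1 → ok
  r2: data parity 0, sent rp 1 → mismatch
Recompute each column's even parity and compare to cp:
  c0: data parity 1, sent cp 1 → ok
  c1: data parity 1, sent cp 0 → mismatch
  c2: data parity 1, sent cp 1 → ok
  c3: data parity 1, sent cp 1 → ok
  c4: data parity 1, sent cp 1 → ok
Exactly one row (r2) and one column (c1) fail → the flipped bit is at their intersection.

row 2, column 1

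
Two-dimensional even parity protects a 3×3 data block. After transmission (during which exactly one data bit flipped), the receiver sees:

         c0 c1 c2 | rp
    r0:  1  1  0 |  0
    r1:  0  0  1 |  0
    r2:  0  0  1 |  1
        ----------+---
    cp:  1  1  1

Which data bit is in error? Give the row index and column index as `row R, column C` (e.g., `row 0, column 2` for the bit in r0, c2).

Recompute each row's even parity and compare to rp:
  r0: data parity 0, sent rp 0 → ok
  r1: data parity 1, sent rp 0 → mismatch
  r2: data parity 1, sent rp 1 → ok
Recompute each column's even parity and compare to cp:
  c0: data parity 1, sent cp 1 → ok
  c1: data parity 1, sent cp 1 → ok
  c2: data parity 0, sent cp 1 → mismatch
Exactly one row (r1) and one column (c2) fail → the flipped bit is at their intersection.

row 1, column 2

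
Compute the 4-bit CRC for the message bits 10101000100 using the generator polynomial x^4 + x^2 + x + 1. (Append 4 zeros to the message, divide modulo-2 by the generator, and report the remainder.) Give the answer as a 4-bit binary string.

1100

Append 4 zeros: 101010001000000. Divide by 10111 (XOR where the leading bit is 1):
  pos 0: 10101 XOR 10111 = 00010
  pos 3: 10000 XOR 10111 = 00111
  pos 5: 11110 XOR 10111 = 01001
  pos 6: 10010 XOR 10111 = 00101
  pos 8: 10100 XOR 10111 = 00011
Remainder (last 4 bits) = 1100. This is the CRC / FCS.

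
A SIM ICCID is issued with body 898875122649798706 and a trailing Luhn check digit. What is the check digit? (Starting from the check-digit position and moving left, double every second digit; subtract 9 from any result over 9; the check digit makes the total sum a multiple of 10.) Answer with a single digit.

5

Partial digits right→left: 6 0 7 8 9 7 9 4 6 2 2 1 5 7 8 8 9 8
Double every second digit counting from the check-digit position (so the 1st, 3rd, 5th, ... of the partial from the right).
  doubled (with −9 where >9): 3 5 9 9 3 4 1 7 9 → sum 50
  kept as-is: 0 8 7 4 2 1 7 8 8 → sum 45
Total = 50 + 45 = 95.
Check digit = (10 − (95 mod 10)) mod 10 = 5.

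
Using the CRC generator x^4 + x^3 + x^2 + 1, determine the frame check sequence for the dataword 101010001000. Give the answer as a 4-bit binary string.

0000

Append 4 zeros: 1010100010000000. Divide by 11101 (XOR where the leading bit is 1):
  pos 0: 10101 XOR 11101 = 01000
  pos 1: 10000 XOR 11101 = 01101
  pos 2: 11010 XOR 11101 = 00111
  pos 4: 11101 XOR 11101 = 00000
Remainder (last 4 bits) = 0000. This is the CRC / FCS.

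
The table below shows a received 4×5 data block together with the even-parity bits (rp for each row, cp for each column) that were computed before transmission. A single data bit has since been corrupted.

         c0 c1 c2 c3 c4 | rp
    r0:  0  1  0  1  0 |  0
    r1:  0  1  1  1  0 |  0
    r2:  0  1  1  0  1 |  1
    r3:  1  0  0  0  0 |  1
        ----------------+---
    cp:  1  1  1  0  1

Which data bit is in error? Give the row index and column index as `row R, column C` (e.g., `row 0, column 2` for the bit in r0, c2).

row 1, column 2

Recompute each row's even parity and compare to rp:
  r0: data parity 0, sent rp 0 → ok
  r1: data parity 1, sent rp 0 → mismatch
  r2: data parity 1, sent rp 1 → ok
  r3: data parity 1, sent rp 1 → ok
Recompute each column's even parity and compare to cp:
  c0: data parity 1, sent cp 1 → ok
  c1: data parity 1, sent cp 1 → ok
  c2: data parity 0, sent cp 1 → mismatch
  c3: data parity 0, sent cp 0 → ok
  c4: data parity 1, sent cp 1 → ok
Exactly one row (r1) and one column (c2) fail → the flipped bit is at their intersection.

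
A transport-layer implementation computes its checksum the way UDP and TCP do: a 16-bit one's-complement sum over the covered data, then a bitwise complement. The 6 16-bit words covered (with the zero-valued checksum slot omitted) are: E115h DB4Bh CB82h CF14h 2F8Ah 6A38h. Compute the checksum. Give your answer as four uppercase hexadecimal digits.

One's-complement addition (fold any carry out of bit 15 back into bit 0):
  0xE115 + 0xDB4B = 0x1BC60 → wrap carry → 0xBC61
  0xBC61 + 0xCB82 = 0x187E3 → wrap carry → 0x87E4
  0x87E4 + 0xCF14 = 0x156F8 → wrap carry → 0x56F9
  0x56F9 + 0x2F8A = 0x08683
  0x8683 + 0x6A38 = 0x0F0BB
One's-complement sum = 0xF0BB.
Checksum = ~0xF0BB & 0xFFFF = 0x0F44.

0F44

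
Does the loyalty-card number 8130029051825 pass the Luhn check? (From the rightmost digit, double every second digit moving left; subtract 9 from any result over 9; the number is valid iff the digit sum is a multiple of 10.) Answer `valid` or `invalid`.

valid

From the right, keep odd positions and double even positions (subtract 9 from any doubled value over 9):
  doubled (positions 2,4,...): 4 2 0 4 0 2 → sum 12
  kept (positions 1,3,...): 5 8 5 9 0 3 8 → sum 38
Total = 50.
50 mod 10 = 0, so the number is valid.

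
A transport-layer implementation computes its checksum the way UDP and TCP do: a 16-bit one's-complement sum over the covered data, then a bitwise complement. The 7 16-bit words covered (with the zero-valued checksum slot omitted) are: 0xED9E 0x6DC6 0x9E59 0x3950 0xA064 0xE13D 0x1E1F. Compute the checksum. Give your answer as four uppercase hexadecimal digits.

One's-complement addition (fold any carry out of bit 15 back into bit 0):
  0xED9E + 0x6DC6 = 0x15B64 → wrap carry → 0x5B65
  0x5B65 + 0x9E59 = 0x0F9BE
  0xF9BE + 0x3950 = 0x1330E → wrap carry → 0x330F
  0x330F + 0xA064 = 0x0D373
  0xD373 + 0xE13D = 0x1B4B0 → wrap carry → 0xB4B1
  0xB4B1 + 0x1E1F = 0x0D2D0
One's-complement sum = 0xD2D0.
Checksum = ~0xD2D0 & 0xFFFF = 0x2D2F.

2D2F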